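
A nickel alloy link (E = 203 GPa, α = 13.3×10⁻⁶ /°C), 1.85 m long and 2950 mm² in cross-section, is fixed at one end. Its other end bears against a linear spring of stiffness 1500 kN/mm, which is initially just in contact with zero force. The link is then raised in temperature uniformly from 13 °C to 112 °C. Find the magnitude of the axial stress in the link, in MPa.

σ ≈ 220 MPa (compressive)

Free thermal expansion: δ_free = αΔT L = 13.3×10⁻⁶ × 99 × 1850 = 2.436 mm.
Let P be the compressive force at the spring. The link shortens elastically by PL/(AE) and the spring compresses by P/k; together these equal δ_free.
P [ L/(AE) + 1/k ] = δ_free → P [ 1850/(2950×203×10³) + 1/(1500×10³) ] = 2.436.
P = 2.436 / 3.756×10⁻⁶ = 648500 N.
σ = P/A = 648500/2950 = 219.8 MPa.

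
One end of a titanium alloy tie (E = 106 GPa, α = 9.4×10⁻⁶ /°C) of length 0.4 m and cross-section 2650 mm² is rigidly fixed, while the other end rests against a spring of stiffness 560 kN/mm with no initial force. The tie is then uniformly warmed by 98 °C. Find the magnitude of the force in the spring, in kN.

P ≈ 115 kN

Free thermal expansion: δ_free = αΔT L = 9.4×10⁻⁶ × 98 × 400 = 0.3685 mm.
Let P be the compressive force at the spring. The tie shortens elastically by PL/(AE) and the spring compresses by P/k; together these equal δ_free.
So P = δ_free / [L/(AE) + 1/k] = 0.3685 / [ 400/(2650×106×10³) + 1/(560×10³) ].
P = 0.3685 / 3.21×10⁻⁶ = 114800 N.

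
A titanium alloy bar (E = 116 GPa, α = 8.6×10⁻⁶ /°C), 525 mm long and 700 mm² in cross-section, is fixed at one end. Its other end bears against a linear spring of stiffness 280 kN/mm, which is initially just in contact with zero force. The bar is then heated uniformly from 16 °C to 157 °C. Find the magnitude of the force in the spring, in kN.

The unrestrained thermal change is αΔT L = 8.6×10⁻⁶ × 141 × 525 = 0.6366 mm.
Let P be the compressive force at the spring. The bar shortens elastically by PL/(AE) and the spring compresses by P/k; together these equal δ_free.
So P = δ_free / [L/(AE) + 1/k] = 0.6366 / [ 525/(700×116×10³) + 1/(280×10³) ].
P = 0.6366 / 1.004×10⁻⁵ = 63430 N.

P ≈ 63.4 kN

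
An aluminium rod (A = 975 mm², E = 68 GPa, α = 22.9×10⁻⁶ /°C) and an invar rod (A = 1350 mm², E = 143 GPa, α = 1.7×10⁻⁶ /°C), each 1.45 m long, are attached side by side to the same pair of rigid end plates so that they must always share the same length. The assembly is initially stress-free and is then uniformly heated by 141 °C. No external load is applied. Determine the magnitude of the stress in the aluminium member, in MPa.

Both members must finish at the same length. With the larger α, the aluminium tends to over-expand; the plates restrain it, putting the aluminium in compression and the invar in tension. With no external load the two internal forces are equal and opposite, magnitude P.
Setting the final lengths equal and cancelling L: (α₁ − α₂)ΔT = P/(A₁E₁) + P/(A₂E₂).
|α₁ − α₂|·ΔT = 21.2×10⁻⁶ × 141 = 0.002989.
1/(A₁E₁) + 1/(A₂E₂) = 1/(975×68×10³) + 1/(1350×143×10³) = 2.026×10⁻⁸ N⁻¹.
P = 0.002989 / 2.026×10⁻⁸ = 147500 N = 147.5 kN.
σ_{aluminium} = P/A₁ = 147500/975 = 151.3 MPa, compressive.

σ ≈ 151 MPa (compressive)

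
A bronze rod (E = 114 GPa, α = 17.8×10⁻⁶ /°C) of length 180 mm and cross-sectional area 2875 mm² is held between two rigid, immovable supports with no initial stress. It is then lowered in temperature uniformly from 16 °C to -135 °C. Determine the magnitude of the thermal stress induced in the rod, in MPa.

σ ≈ 306 MPa (tensile)

Because both ends are immovable the net strain is zero, and the suppressed thermal strain is αΔT = 17.8×10⁻⁶ × 151 = 2687.8×10⁻⁶.
Hence σ = E·αΔT = 114×10³ × 2687.8×10⁻⁶ = 306.4 MPa, tensile.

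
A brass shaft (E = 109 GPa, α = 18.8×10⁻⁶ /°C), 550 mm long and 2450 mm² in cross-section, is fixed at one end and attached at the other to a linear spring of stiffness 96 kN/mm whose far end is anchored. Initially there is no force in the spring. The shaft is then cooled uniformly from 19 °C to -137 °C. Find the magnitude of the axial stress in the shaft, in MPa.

If the spring were absent the shaft would shorten by αΔT L = 18.8×10⁻⁶ × 156 × 550 = 1.613 mm.
With a force P in the spring, the elastic change of the shaft is PL/(AE) and that of the spring is P/k; compatibility requires their sum to equal δ_free.
P [ L/(AE) + 1/k ] = δ_free → P [ 550/(2450×109×10³) + 1/(96×10³) ] = 1.613.
P = 1.613 / 1.248×10⁻⁵ = 129300 N.
σ = P/A = 129300/2450 = 52.77 MPa.

σ ≈ 52.8 MPa (tensile)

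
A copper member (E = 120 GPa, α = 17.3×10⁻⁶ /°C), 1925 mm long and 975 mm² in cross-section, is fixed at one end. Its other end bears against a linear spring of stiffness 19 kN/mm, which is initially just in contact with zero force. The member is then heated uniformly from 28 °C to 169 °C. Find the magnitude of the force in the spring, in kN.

If the spring were absent the member would lengthen by αΔT L = 17.3×10⁻⁶ × 141 × 1925 = 4.696 mm.
Let P be the compressive force at the spring. The member shortens elastically by PL/(AE) and the spring compresses by P/k; together these equal δ_free.
So P = δ_free / [L/(AE) + 1/k] = 4.696 / [ 1925/(975×120×10³) + 1/(19×10³) ].
P = 4.696 / 6.908×10⁻⁵ = 67970 N.

P ≈ 68 kN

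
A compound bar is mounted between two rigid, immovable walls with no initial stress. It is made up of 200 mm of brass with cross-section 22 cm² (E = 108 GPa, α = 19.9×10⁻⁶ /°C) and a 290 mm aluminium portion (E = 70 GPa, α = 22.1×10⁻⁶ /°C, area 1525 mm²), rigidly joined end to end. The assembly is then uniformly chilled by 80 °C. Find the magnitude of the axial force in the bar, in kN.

P ≈ 234 kN (tensile)

If the supports were absent, the total length change would be Σ αᵢΔT Lᵢ = 19.9×10⁻⁶×80×200 + 22.1×10⁻⁶×80×290 = 0.8311 mm.
The rigid supports impose zero overall length change; the single axial force P common to all segments must satisfy P Σ Lᵢ/(AᵢEᵢ) = δ_free.
The series flexibility is Σ Lᵢ/(AᵢEᵢ) = 200/(2200×108×10³) + 290/(1525×70×10³) = 3.558×10⁻⁶ mm/N.
So P = 0.8311 / 3.558×10⁻⁶ = 233.6 kN, tensile.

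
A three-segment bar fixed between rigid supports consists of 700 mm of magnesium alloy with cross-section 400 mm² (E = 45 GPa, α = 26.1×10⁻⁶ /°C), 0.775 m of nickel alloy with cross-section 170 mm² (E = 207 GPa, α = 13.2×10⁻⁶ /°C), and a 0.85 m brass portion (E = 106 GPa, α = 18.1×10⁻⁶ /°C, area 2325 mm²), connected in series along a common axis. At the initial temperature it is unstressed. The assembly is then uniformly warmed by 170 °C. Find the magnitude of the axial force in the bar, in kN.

P ≈ 116 kN (compressive)

With the walls removed the bar would change length by δ_free = Σ αᵢΔT Lᵢ = 26.1×10⁻⁶×170×700 + 13.2×10⁻⁶×170×775 + 18.1×10⁻⁶×170×850 = 7.46 mm.
Since the ends are fixed, an axial force P builds up, equal in every segment, with P · Σ Lᵢ/(AᵢEᵢ) = δ_free.
Σ Lᵢ/(AᵢEᵢ) = 700/(400×45×10³) + 775/(170×207×10³) + 850/(2325×106×10³) = 6.436×10⁻⁵ mm/N.
Hence P = δ_free / Σ(L/AE) = 7.46/6.436×10⁻⁵ = 115.9 kN (compressive).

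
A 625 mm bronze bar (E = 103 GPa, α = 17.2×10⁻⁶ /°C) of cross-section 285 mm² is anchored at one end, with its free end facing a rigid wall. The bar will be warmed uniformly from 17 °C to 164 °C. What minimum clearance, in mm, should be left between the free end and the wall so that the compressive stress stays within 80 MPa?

g ≈ 1.09 mm

Free expansion if unrestrained: δ_free = αΔT L = 17.2×10⁻⁶ × 147 × 625 = 1.58 mm.
At the allowable stress the elastic shortening the wall may impose is σL/E = 80 × 625 / (103×10³) = 0.4854 mm.
So the gap has to take up the difference, g_min = δ_free − σL/E = 1.58 − 0.4854 = 1.095 mm.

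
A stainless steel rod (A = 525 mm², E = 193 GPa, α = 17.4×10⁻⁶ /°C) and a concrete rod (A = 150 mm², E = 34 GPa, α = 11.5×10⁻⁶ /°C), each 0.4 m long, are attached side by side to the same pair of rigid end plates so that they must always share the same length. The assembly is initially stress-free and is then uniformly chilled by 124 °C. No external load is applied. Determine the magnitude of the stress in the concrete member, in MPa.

Equilibrium of a rigid end plate with no external load gives equal and opposite internal forces ±P in the two members. Since α_{stainless steel} > α_{concrete}, cooling drives the stainless steel into tension and the concrete into compression.
Compatibility of the two members (thermal + elastic change equal): (α₁ − α₂)ΔT = P·[1/(A₁E₁) + 1/(A₂E₂)].
|α₁ − α₂|·ΔT = 5.9×10⁻⁶ × 124 = 0.0007316.
1/(A₁E₁) + 1/(A₂E₂) = 1/(525×193×10³) + 1/(150×34×10³) = 2.059×10⁻⁷ N⁻¹.
P = 0.0007316 / 2.059×10⁻⁷ = 3552 N = 3.552 kN.
σ_{concrete} = P/A₂ = 3552/150 = 23.68 MPa, compressive.

σ ≈ 23.7 MPa (compressive)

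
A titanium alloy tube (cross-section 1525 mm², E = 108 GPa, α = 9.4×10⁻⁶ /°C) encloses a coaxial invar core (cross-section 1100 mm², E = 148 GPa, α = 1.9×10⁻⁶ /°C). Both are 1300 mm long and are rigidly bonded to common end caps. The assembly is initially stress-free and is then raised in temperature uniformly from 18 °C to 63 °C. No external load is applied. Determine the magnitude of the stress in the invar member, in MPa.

σ ≈ 25.1 MPa (tensile)

Equilibrium of a rigid end plate with no external load gives equal and opposite internal forces ±P in the two members. Since α_{titanium alloy} > α_{invar}, heating drives the titanium alloy into compression and the invar into tension.
Equating the net (thermal + elastic) strains gives |α₁ − α₂|·ΔT = P·[1/(A₁E₁) + 1/(A₂E₂)].
|α₁ − α₂|·ΔT = 7.5×10⁻⁶ × 45 = 0.0003375.
1/(A₁E₁) + 1/(A₂E₂) = 1/(1525×108×10³) + 1/(1100×148×10³) = 1.221×10⁻⁸ N⁻¹.
P = 0.0003375 / 1.221×10⁻⁸ = 27630 N = 27.63 kN.
σ_{invar} = P/A₂ = 27630/1100 = 25.12 MPa, tensile.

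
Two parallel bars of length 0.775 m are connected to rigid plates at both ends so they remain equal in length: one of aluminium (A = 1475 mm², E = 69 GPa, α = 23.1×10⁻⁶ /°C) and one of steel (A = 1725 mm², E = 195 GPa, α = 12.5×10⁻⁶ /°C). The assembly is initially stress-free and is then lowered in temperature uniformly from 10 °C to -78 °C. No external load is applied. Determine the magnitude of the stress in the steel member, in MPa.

Both members must finish at the same length. With the larger α, the aluminium tends to over-contract; the plates restrain it, putting the aluminium in tension and the steel in compression. With no external load the two internal forces are equal and opposite, magnitude P.
Setting the final lengths equal and cancelling L: (α₁ − α₂)ΔT = P/(A₁E₁) + P/(A₂E₂).
|α₁ − α₂|·ΔT = 10.6×10⁻⁶ × 88 = 0.0009328.
1/(A₁E₁) + 1/(A₂E₂) = 1/(1475×69×10³) + 1/(1725×195×10³) = 1.28×10⁻⁸ N⁻¹.
P = 0.0009328 / 1.28×10⁻⁸ = 72880 N = 72.88 kN.
σ_{steel} = P/A₂ = 72880/1725 = 42.25 MPa, compressive.

σ ≈ 42.3 MPa (compressive)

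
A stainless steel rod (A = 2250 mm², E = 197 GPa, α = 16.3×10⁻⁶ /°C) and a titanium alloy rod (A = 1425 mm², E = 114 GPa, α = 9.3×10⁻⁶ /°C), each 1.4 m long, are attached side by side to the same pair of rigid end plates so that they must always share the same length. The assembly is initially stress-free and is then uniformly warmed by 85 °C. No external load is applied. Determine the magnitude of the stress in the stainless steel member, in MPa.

σ ≈ 31.4 MPa (compressive)

Equilibrium of a rigid end plate with no external load gives equal and opposite internal forces ±P in the two members. Since α_{stainless steel} > α_{titanium alloy}, heating drives the stainless steel into compression and the titanium alloy into tension.
Equating the net (thermal + elastic) strains gives |α₁ − α₂|·ΔT = P·[1/(A₁E₁) + 1/(A₂E₂)].
|α₁ − α₂|·ΔT = 7×10⁻⁶ × 85 = 0.000595.
1/(A₁E₁) + 1/(A₂E₂) = 1/(2250×197×10³) + 1/(1425×114×10³) = 8.412×10⁻⁹ N⁻¹.
So P = 0.000595 / 8.412×10⁻⁹ = 70.73 kN.
σ_{stainless steel} = P/A₁ = 70730/2250 = 31.44 MPa, compressive.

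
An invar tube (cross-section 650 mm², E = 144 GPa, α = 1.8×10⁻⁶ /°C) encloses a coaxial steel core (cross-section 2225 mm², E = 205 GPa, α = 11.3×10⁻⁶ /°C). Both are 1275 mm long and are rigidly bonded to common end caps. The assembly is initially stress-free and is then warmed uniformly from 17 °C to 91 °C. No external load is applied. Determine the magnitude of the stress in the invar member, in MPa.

σ ≈ 84 MPa (tensile)

The steel has the larger α, so on heating it would change length more than the invar if both were free. The rigid plates force a common final length, so the steel is put into compression and the invar into tension, with equal and opposite forces P (no external load).
Setting the final lengths equal and cancelling L: (α₁ − α₂)ΔT = P/(A₁E₁) + P/(A₂E₂).
|α₁ − α₂|·ΔT = 9.5×10⁻⁶ × 74 = 0.000703.
1/(A₁E₁) + 1/(A₂E₂) = 1/(650×144×10³) + 1/(2225×205×10³) = 1.288×10⁻⁸ N⁻¹.
So P = 0.000703 / 1.288×10⁻⁸ = 54.6 kN.
σ_{invar} = P/A₁ = 54600/650 = 84 MPa, tensile.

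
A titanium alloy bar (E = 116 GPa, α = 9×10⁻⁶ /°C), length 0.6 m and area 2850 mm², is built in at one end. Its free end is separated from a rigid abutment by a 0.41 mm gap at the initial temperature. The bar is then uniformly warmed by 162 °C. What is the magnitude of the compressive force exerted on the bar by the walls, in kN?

P ≈ 256 kN

Unrestrained expansion: δ_free = αΔT L = 9×10⁻⁶ × 162 × 600 = 0.8748 mm.
This exceeds the 0.41 mm gap, so the wall pushes back. The portion of expansion that must be recovered elastically is δ_free − gap = 0.8748 − 0.41 = 0.4648 mm.
So σ = E(δ_free − g)/L = 116×10³ × 0.4648/600 = 89.86 MPa.
P = σA = 89.86 × 2850 = 256.1 kN.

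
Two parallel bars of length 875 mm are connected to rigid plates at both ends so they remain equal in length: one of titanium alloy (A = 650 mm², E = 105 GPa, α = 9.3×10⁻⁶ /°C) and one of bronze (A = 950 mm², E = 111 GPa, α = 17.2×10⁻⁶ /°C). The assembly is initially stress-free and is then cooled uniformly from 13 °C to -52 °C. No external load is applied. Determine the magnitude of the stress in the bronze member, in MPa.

σ ≈ 22.4 MPa (tensile)

Both members must finish at the same length. With the larger α, the bronze tends to over-contract; the plates restrain it, putting the bronze in tension and the titanium alloy in compression. With no external load the two internal forces are equal and opposite, magnitude P.
Setting the final lengths equal and cancelling L: (α₁ − α₂)ΔT = P/(A₁E₁) + P/(A₂E₂).
|α₁ − α₂|·ΔT = 7.9×10⁻⁶ × 65 = 0.0005135.
1/(A₁E₁) + 1/(A₂E₂) = 1/(650×105×10³) + 1/(950×111×10³) = 2.414×10⁻⁸ N⁻¹.
So P = 0.0005135 / 2.414×10⁻⁸ = 21.28 kN.
σ_{bronze} = P/A₂ = 21280/950 = 22.4 MPa, tensile.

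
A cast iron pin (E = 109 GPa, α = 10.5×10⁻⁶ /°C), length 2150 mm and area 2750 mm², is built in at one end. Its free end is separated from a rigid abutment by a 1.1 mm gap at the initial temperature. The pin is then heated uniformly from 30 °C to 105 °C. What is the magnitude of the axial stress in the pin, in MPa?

σ ≈ 30.1 MPa (compressive)

If the wall were absent the pin would grow by αΔT L = 10.5×10⁻⁶ × 75 × 2150 = 1.693 mm.
The gap closes (δ_free > 1.1 mm) and the wall then resists a further 1.693 − 1.1 = 0.5931 mm of expansion.
That suppressed elongation corresponds to σ = E·Δ/L = 109×10³ × 0.5931/2150 = 30.07 MPa.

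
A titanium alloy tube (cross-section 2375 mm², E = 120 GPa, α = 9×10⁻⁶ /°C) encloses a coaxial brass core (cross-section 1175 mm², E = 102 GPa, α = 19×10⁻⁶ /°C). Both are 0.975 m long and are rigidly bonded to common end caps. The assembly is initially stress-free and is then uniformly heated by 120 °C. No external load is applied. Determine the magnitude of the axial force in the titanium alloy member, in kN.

P ≈ 101 kN (tensile in the titanium alloy)

The brass has the larger α, so on heating it would change length more than the titanium alloy if both were free. The rigid plates force a common final length, so the brass is put into compression and the titanium alloy into tension, with equal and opposite forces P (no external load).
Setting the final lengths equal and cancelling L: (α₁ − α₂)ΔT = P/(A₁E₁) + P/(A₂E₂).
|α₁ − α₂|·ΔT = 10×10⁻⁶ × 120 = 0.0012.
1/(A₁E₁) + 1/(A₂E₂) = 1/(2375×120×10³) + 1/(1175×102×10³) = 1.185×10⁻⁸ N⁻¹.
P = 0.0012 / 1.185×10⁻⁸ = 101200 N = 101.2 kN.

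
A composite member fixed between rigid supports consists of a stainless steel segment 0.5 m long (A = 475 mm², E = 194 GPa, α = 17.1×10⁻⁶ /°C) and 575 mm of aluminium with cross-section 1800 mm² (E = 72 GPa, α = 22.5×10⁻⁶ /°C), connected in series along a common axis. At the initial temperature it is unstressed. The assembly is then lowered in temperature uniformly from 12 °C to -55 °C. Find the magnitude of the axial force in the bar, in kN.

Free thermal contraction of the whole bar: Σ αᵢΔT Lᵢ = 17.1×10⁻⁶×67×500 + 22.5×10⁻⁶×67×575 = 1.44 mm.
The walls prevent any net length change, so an axial force P (same in every segment) develops. Compatibility: P · Σ Lᵢ/(AᵢEᵢ) = δ_free.
Σ Lᵢ/(AᵢEᵢ) = 500/(475×194×10³) + 575/(1800×72×10³) = 9.863×10⁻⁶ mm/N.
Hence P = δ_free / Σ(L/AE) = 1.44/9.863×10⁻⁶ = 146 kN (tensile).

P ≈ 146 kN (tensile)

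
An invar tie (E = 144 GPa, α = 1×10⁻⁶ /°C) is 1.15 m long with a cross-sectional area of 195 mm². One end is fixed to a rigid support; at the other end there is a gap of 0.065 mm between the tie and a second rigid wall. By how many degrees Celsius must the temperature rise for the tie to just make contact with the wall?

Contact occurs when the free expansion equals the gap: αΔT L = 0.065 mm.
So ΔT = g/(αL) = 0.065/(1×10⁻⁶ × 1150) = 56.52 °C.

ΔT ≈ 56.5 °C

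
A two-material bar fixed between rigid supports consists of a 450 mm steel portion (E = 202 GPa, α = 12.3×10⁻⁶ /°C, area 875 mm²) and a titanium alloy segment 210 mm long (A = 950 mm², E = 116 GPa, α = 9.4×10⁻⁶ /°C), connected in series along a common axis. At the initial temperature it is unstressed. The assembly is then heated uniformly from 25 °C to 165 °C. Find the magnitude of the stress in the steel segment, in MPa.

Free thermal expansion of the whole bar: Σ αᵢΔT Lᵢ = 12.3×10⁻⁶×140×450 + 9.4×10⁻⁶×140×210 = 1.051 mm.
The rigid supports impose zero overall length change; the single axial force P common to all segments must satisfy P Σ Lᵢ/(AᵢEᵢ) = δ_free.
The series flexibility is Σ Lᵢ/(AᵢEᵢ) = 450/(875×202×10³) + 210/(950×116×10³) = 4.452×10⁻⁶ mm/N.
So P = 1.051 / 4.452×10⁻⁶ = 236.2 kN, compressive.
σ_{steel} = P / A = 236200 / 875 = 269.9 MPa.

σ ≈ 270 MPa (compressive)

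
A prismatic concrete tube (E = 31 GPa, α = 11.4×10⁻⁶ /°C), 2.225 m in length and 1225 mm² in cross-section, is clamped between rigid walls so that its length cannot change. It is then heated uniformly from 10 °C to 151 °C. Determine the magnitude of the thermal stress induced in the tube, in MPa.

σ ≈ 49.8 MPa (compressive)

With length fixed, the mechanical strain must cancel the thermal strain αΔT = 11.4×10⁻⁶ × 141 = 1607.4×10⁻⁶.
The stress required to suppress this strain is σ = Eε = 31×10³ × 1607.4×10⁻⁶ = 49.83 MPa, compressive since the tube is trying to expand.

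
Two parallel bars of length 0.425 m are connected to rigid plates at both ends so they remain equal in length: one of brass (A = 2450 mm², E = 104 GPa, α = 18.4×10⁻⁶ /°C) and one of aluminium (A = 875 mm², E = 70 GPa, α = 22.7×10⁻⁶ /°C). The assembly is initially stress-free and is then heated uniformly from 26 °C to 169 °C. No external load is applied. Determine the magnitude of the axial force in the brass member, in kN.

Both members must finish at the same length. With the larger α, the aluminium tends to over-expand; the plates restrain it, putting the aluminium in compression and the brass in tension. With no external load the two internal forces are equal and opposite, magnitude P.
Setting the final lengths equal and cancelling L: (α₁ − α₂)ΔT = P/(A₁E₁) + P/(A₂E₂).
|α₁ − α₂|·ΔT = 4.3×10⁻⁶ × 143 = 0.0006149.
1/(A₁E₁) + 1/(A₂E₂) = 1/(2450×104×10³) + 1/(875×70×10³) = 2.025×10⁻⁸ N⁻¹.
So P = 0.0006149 / 2.025×10⁻⁸ = 30.36 kN.

P ≈ 30.4 kN (tensile in the brass)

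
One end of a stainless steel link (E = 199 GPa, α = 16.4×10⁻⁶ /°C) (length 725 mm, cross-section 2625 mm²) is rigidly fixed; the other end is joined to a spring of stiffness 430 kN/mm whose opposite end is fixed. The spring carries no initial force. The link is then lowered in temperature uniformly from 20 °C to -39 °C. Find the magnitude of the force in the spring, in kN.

P ≈ 189 kN

Free thermal contraction: δ_free = αΔT L = 16.4×10⁻⁶ × 59 × 725 = 0.7015 mm.
With a force P in the spring, the elastic change of the link is PL/(AE) and that of the spring is P/k; compatibility requires their sum to equal δ_free.
So P = δ_free / [L/(AE) + 1/k] = 0.7015 / [ 725/(2625×199×10³) + 1/(430×10³) ].
P = 0.7015 / 3.713×10⁻⁶ = 188900 N.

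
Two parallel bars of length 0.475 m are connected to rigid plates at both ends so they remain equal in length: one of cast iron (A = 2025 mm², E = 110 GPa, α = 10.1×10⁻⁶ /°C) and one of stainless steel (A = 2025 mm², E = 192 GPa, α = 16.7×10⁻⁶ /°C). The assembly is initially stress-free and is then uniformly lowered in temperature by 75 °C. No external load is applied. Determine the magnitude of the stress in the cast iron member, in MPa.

Both members must finish at the same length. With the larger α, the stainless steel tends to over-contract; the plates restrain it, putting the stainless steel in tension and the cast iron in compression. With no external load the two internal forces are equal and opposite, magnitude P.
Setting the final lengths equal and cancelling L: (α₁ − α₂)ΔT = P/(A₁E₁) + P/(A₂E₂).
|α₁ − α₂|·ΔT = 6.6×10⁻⁶ × 75 = 0.000495.
1/(A₁E₁) + 1/(A₂E₂) = 1/(2025×110×10³) + 1/(2025×192×10³) = 7.061×10⁻⁹ N⁻¹.
So P = 0.000495 / 7.061×10⁻⁹ = 70.1 kN.
σ_{cast iron} = P/A₁ = 70100/2025 = 34.62 MPa, compressive.

σ ≈ 34.6 MPa (compressive)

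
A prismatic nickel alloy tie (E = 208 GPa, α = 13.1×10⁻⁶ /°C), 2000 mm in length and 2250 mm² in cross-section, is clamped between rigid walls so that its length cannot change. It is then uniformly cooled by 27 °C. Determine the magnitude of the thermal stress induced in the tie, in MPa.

σ ≈ 73.6 MPa (tensile)

With length fixed, the mechanical strain must cancel the thermal strain αΔT = 13.1×10⁻⁶ × 27 = 353.7×10⁻⁶.
Hence σ = E·αΔT = 208×10³ × 353.7×10⁻⁶ = 73.57 MPa, tensile.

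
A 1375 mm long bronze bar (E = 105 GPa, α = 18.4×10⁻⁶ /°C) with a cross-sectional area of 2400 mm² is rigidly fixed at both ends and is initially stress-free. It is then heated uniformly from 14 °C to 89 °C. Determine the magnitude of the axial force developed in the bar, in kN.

The ends cannot move, so σ = EαΔT = 105×10³ × 18.4×10⁻⁶ × 75 = 144.9 MPa.
Axial force P = σA = 144.9 × 2400 = 347800 N = 347.8 kN, compressive.

P ≈ 348 kN (compressive)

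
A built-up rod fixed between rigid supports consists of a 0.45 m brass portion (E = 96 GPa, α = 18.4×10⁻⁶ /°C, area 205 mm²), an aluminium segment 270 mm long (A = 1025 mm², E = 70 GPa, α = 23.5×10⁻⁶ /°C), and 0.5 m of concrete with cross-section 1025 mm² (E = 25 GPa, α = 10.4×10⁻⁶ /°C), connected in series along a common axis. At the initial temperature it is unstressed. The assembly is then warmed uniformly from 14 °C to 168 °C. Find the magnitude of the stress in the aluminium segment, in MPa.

σ ≈ 64.6 MPa (compressive)

With the walls removed the bar would change length by δ_free = Σ αᵢΔT Lᵢ = 18.4×10⁻⁶×154×450 + 23.5×10⁻⁶×154×270 + 10.4×10⁻⁶×154×500 = 3.053 mm.
The rigid supports impose zero overall length change; the single axial force P common to all segments must satisfy P Σ Lᵢ/(AᵢEᵢ) = δ_free.
Σ Lᵢ/(AᵢEᵢ) = 450/(205×96×10³) + 270/(1025×70×10³) + 500/(1025×25×10³) = 4.614×10⁻⁵ mm/N.
So P = 3.053 / 4.614×10⁻⁵ = 66.17 kN, compressive.
σ_{aluminium} = P / A = 66170 / 1025 = 64.55 MPa.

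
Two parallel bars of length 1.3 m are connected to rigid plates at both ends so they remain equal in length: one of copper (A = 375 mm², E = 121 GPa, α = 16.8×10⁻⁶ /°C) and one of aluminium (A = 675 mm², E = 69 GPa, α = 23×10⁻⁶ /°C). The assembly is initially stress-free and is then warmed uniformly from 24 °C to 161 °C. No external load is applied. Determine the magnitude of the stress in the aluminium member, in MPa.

σ ≈ 28.9 MPa (compressive)

The aluminium has the larger α, so on heating it would change length more than the copper if both were free. The rigid plates force a common final length, so the aluminium is put into compression and the copper into tension, with equal and opposite forces P (no external load).
Equating the net (thermal + elastic) strains gives |α₁ − α₂|·ΔT = P·[1/(A₁E₁) + 1/(A₂E₂)].
|α₁ − α₂|·ΔT = 6.2×10⁻⁶ × 137 = 0.0008494.
1/(A₁E₁) + 1/(A₂E₂) = 1/(375×121×10³) + 1/(675×69×10³) = 4.351×10⁻⁸ N⁻¹.
So P = 0.0008494 / 4.351×10⁻⁸ = 19.52 kN.
σ_{aluminium} = P/A₂ = 19520/675 = 28.92 MPa, compressive.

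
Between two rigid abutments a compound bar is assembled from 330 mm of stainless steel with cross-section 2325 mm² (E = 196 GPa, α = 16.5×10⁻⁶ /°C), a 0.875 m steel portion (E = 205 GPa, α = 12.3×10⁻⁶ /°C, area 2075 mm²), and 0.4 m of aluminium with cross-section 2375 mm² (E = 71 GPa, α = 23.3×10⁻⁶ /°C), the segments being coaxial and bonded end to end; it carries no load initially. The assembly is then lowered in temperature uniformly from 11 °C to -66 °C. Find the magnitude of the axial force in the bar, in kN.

With the walls removed the bar would change length by δ_free = Σ αᵢΔT Lᵢ = 16.5×10⁻⁶×77×330 + 12.3×10⁻⁶×77×875 + 23.3×10⁻⁶×77×400 = 1.966 mm.
The walls prevent any net length change, so an axial force P (same in every segment) develops. Compatibility: P · Σ Lᵢ/(AᵢEᵢ) = δ_free.
Σ Lᵢ/(AᵢEᵢ) = 330/(2325×196×10³) + 875/(2075×205×10³) + 400/(2375×71×10³) = 5.153×10⁻⁶ mm/N.
Hence P = δ_free / Σ(L/AE) = 1.966/5.153×10⁻⁶ = 381.4 kN (tensile).

P ≈ 381 kN (tensile)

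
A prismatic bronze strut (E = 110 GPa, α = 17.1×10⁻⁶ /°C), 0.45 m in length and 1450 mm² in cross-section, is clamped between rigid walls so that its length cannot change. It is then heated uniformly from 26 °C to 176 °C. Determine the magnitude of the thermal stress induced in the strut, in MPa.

Because both ends are immovable the net strain is zero, and the suppressed thermal strain is αΔT = 17.1×10⁻⁶ × 150 = 2565×10⁻⁶.
σ = EαΔT = 110×10³ × 17.1×10⁻⁶ × 150 = 282.2 MPa (compressive; the strut is trying to expand).

σ ≈ 282 MPa (compressive)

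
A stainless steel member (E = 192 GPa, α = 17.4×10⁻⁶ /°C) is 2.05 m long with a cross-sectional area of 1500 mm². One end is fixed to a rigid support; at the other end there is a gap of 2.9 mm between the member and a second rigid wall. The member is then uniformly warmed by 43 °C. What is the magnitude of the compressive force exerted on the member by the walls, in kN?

Free thermal elongation = αΔT L = 17.4×10⁻⁶ × 43 × 2050 = 1.534 mm.
This is smaller than the 2.9 mm clearance, so the member expands freely without reaching the stop — the stress is zero.

P ≈ 0 kN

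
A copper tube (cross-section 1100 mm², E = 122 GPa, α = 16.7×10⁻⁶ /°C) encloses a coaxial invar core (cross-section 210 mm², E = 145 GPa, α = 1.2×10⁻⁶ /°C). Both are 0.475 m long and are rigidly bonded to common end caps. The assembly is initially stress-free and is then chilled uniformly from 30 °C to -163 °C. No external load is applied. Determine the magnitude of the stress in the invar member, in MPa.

σ ≈ 354 MPa (compressive)

The copper has the larger α, so on cooling it would change length more than the invar if both were free. The rigid plates force a common final length, so the copper is put into tension and the invar into compression, with equal and opposite forces P (no external load).
Compatibility of the two members (thermal + elastic change equal): (α₁ − α₂)ΔT = P·[1/(A₁E₁) + 1/(A₂E₂)].
|α₁ − α₂|·ΔT = 15.5×10⁻⁶ × 193 = 0.002992.
1/(A₁E₁) + 1/(A₂E₂) = 1/(1100×122×10³) + 1/(210×145×10³) = 4.029×10⁻⁸ N⁻¹.
So P = 0.002992 / 4.029×10⁻⁸ = 74.24 kN.
σ_{invar} = P/A₂ = 74240/210 = 353.5 MPa, compressive.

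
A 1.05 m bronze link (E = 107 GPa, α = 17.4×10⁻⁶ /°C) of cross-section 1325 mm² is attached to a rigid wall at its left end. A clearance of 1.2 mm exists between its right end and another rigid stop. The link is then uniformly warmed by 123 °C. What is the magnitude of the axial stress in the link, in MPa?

Free thermal elongation = αΔT L = 17.4×10⁻⁶ × 123 × 1050 = 2.247 mm.
This exceeds the 1.2 mm gap, so the wall pushes back. The portion of expansion that must be recovered elastically is δ_free − gap = 2.247 − 1.2 = 1.047 mm.
That suppressed elongation corresponds to σ = E·Δ/L = 107×10³ × 1.047/1050 = 106.7 MPa.

σ ≈ 107 MPa (compressive)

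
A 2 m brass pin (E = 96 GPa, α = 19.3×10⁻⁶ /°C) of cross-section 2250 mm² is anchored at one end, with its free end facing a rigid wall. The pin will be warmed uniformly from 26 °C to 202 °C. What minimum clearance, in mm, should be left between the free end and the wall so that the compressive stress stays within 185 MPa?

g ≈ 2.94 mm

Free expansion if unrestrained: δ_free = αΔT L = 19.3×10⁻⁶ × 176 × 2000 = 6.794 mm.
At the allowable stress the elastic shortening the wall may impose is σL/E = 185 × 2000 / (96×10³) = 3.854 mm.
So the gap has to take up the difference, g_min = δ_free − σL/E = 6.794 − 3.854 = 2.939 mm.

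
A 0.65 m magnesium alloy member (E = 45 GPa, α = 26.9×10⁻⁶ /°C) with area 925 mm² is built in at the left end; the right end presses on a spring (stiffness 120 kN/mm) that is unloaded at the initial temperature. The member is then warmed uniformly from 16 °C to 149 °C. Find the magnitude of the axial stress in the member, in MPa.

Free thermal expansion: δ_free = αΔT L = 26.9×10⁻⁶ × 133 × 650 = 2.326 mm.
Let P be the compressive force at the spring. The member shortens elastically by PL/(AE) and the spring compresses by P/k; together these equal δ_free.
P [ L/(AE) + 1/k ] = δ_free → P [ 650/(925×45×10³) + 1/(120×10³) ] = 2.326.
P = 2.326 / 2.395×10⁻⁵ = 97100 N.
σ = P/A = 97100/925 = 105 MPa.

σ ≈ 105 MPa (compressive)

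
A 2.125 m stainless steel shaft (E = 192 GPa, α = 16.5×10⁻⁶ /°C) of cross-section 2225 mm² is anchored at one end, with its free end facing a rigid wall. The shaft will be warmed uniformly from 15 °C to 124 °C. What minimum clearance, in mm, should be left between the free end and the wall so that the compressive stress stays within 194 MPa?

With no wall the shaft would lengthen by αΔT L = 16.5×10⁻⁶ × 109 × 2125 = 3.822 mm.
A stress of 194 MPa corresponds to the wall pushing the shaft back by σL/E = 194×2125/(192×10³) = 2.147 mm.
So the gap has to take up the difference, g_min = δ_free − σL/E = 3.822 − 2.147 = 1.675 mm.

g ≈ 1.67 mm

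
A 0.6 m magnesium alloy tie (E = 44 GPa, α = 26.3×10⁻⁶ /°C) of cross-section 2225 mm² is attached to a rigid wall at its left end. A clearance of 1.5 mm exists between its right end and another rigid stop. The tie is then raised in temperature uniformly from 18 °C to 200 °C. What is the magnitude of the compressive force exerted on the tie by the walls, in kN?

P ≈ 224 kN

Free thermal elongation = αΔT L = 26.3×10⁻⁶ × 182 × 600 = 2.872 mm.
After closing the 1.5 mm clearance, 2.872 − 1.5 = 1.372 mm of expansion remains to be suppressed by the wall.
Compatibility: PL/(AE) = 1.372 mm, so σ = P/A = E × (1.372/600) = 100.6 MPa.
P = σA = 100.6 × 2225 = 223.9 kN.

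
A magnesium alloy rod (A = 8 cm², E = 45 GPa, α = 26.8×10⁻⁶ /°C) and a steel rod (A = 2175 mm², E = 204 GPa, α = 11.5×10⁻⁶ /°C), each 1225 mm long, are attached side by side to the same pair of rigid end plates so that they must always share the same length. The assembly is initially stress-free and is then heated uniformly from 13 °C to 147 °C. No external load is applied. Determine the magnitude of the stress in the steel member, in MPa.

The magnesium alloy has the larger α, so on heating it would change length more than the steel if both were free. The rigid plates force a common final length, so the magnesium alloy is put into compression and the steel into tension, with equal and opposite forces P (no external load).
Setting the final lengths equal and cancelling L: (α₁ − α₂)ΔT = P/(A₁E₁) + P/(A₂E₂).
|α₁ − α₂|·ΔT = 15.3×10⁻⁶ × 134 = 0.00205.
1/(A₁E₁) + 1/(A₂E₂) = 1/(800×45×10³) + 1/(2175×204×10³) = 3.003×10⁻⁸ N⁻¹.
So P = 0.00205 / 3.003×10⁻⁸ = 68.27 kN.
σ_{steel} = P/A₂ = 68270/2175 = 31.39 MPa, tensile.

σ ≈ 31.4 MPa (tensile)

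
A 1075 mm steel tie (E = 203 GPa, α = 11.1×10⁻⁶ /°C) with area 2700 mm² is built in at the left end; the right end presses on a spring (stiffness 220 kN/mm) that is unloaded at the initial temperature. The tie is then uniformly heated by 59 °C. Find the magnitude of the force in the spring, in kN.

P ≈ 108 kN

Free thermal expansion: δ_free = αΔT L = 11.1×10⁻⁶ × 59 × 1075 = 0.704 mm.
With a force P in the spring, the elastic change of the tie is PL/(AE) and that of the spring is P/k; compatibility requires their sum to equal δ_free.
P [ L/(AE) + 1/k ] = δ_free → P [ 1075/(2700×203×10³) + 1/(220×10³) ] = 0.704.
P = 0.704 / 6.507×10⁻⁶ = 108200 N.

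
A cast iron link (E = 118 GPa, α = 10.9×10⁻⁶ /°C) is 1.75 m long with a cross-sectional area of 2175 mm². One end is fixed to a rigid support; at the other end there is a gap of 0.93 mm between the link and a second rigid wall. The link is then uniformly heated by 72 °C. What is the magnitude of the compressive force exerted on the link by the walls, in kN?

P ≈ 65 kN

Unrestrained expansion: δ_free = αΔT L = 10.9×10⁻⁶ × 72 × 1750 = 1.373 mm.
The gap closes (δ_free > 0.93 mm) and the wall then resists a further 1.373 − 0.93 = 0.4434 mm of expansion.
That suppressed elongation corresponds to σ = E·Δ/L = 118×10³ × 0.4434/1750 = 29.9 MPa.
P = σA = 29.9 × 2175 = 65.03 kN.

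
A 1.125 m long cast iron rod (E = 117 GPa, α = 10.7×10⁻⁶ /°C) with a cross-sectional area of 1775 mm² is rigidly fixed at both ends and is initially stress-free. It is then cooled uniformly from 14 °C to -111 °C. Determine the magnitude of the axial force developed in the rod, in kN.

P ≈ 278 kN (tensile)

With zero net strain, σ = E·αΔT = 117 GPa × 10.7×10⁻⁶ × 125 = 156.5 MPa.
P = AEαΔT = 1775 × 117×10³ × 10.7×10⁻⁶ × 125 = 277.8 kN (tensile).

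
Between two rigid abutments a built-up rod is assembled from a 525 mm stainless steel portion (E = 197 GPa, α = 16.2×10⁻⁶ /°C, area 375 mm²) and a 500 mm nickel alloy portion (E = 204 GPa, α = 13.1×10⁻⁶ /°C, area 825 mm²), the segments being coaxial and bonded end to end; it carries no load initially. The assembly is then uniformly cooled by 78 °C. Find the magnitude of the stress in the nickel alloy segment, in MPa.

With the walls removed the bar would change length by δ_free = Σ αᵢΔT Lᵢ = 16.2×10⁻⁶×78×525 + 13.1×10⁻⁶×78×500 = 1.174 mm.
The rigid supports impose zero overall length change; the single axial force P common to all segments must satisfy P Σ Lᵢ/(AᵢEᵢ) = δ_free.
The series flexibility is Σ Lᵢ/(AᵢEᵢ) = 525/(375×197×10³) + 500/(825×204×10³) = 1.008×10⁻⁵ mm/N.
P = 1.174 / 1.008×10⁻⁵ = 116500 N = 116.5 kN, tensile.
σ_{nickel alloy} = P / A = 116500 / 825 = 141.2 MPa.

σ ≈ 141 MPa (tensile)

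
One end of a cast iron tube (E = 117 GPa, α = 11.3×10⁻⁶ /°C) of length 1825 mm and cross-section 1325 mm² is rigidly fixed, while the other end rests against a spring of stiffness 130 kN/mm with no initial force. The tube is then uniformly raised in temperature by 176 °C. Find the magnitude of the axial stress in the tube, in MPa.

Free thermal expansion: δ_free = αΔT L = 11.3×10⁻⁶ × 176 × 1825 = 3.63 mm.
With a force P in the spring, the elastic change of the tube is PL/(AE) and that of the spring is P/k; compatibility requires their sum to equal δ_free.
P [ L/(AE) + 1/k ] = δ_free → P [ 1825/(1325×117×10³) + 1/(130×10³) ] = 3.63.
P = 3.63 / 1.946×10⁻⁵ = 186500 N.
σ = P/A = 186500/1325 = 140.7 MPa.

σ ≈ 141 MPa (compressive)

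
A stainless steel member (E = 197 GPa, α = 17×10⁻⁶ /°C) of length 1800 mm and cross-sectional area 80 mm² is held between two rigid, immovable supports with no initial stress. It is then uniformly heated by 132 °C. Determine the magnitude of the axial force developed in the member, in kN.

P ≈ 35.4 kN (compressive)

The ends cannot move, so σ = EαΔT = 197×10³ × 17×10⁻⁶ × 132 = 442.1 MPa.
Then P = σA = 442.1 × 80 mm² = 35.37 kN, compressive.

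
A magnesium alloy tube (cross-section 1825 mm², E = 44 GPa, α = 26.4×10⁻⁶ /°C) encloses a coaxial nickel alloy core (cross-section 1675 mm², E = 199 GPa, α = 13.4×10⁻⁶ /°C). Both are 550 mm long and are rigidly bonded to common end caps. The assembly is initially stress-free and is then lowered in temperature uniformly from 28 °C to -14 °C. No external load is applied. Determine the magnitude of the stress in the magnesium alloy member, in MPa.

σ ≈ 19.4 MPa (tensile)

The magnesium alloy has the larger α, so on cooling it would change length more than the nickel alloy if both were free. The rigid plates force a common final length, so the magnesium alloy is put into tension and the nickel alloy into compression, with equal and opposite forces P (no external load).
Setting the final lengths equal and cancelling L: (α₁ − α₂)ΔT = P/(A₁E₁) + P/(A₂E₂).
|α₁ − α₂|·ΔT = 13×10⁻⁶ × 42 = 0.000546.
1/(A₁E₁) + 1/(A₂E₂) = 1/(1825×44×10³) + 1/(1675×199×10³) = 1.545×10⁻⁸ N⁻¹.
So P = 0.000546 / 1.545×10⁻⁸ = 35.33 kN.
σ_{magnesium alloy} = P/A₁ = 35330/1825 = 19.36 MPa, tensile.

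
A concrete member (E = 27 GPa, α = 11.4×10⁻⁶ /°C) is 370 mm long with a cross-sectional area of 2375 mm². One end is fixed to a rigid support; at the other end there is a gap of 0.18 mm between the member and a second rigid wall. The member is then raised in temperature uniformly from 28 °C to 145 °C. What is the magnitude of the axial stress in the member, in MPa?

σ ≈ 22.9 MPa (compressive)

Unrestrained expansion: δ_free = αΔT L = 11.4×10⁻⁶ × 117 × 370 = 0.4935 mm.
This exceeds the 0.18 mm gap, so the wall pushes back. The portion of expansion that must be recovered elastically is δ_free − gap = 0.4935 − 0.18 = 0.3135 mm.
That suppressed elongation corresponds to σ = E·Δ/L = 27×10³ × 0.3135/370 = 22.88 MPa.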